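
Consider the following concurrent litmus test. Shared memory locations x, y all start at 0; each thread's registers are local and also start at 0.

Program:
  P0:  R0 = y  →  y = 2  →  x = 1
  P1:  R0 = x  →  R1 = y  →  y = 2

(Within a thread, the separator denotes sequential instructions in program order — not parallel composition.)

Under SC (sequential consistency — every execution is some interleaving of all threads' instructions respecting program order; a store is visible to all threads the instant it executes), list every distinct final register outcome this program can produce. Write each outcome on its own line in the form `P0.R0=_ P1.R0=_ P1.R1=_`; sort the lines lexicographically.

outcome vector order: (P0.R0,P1.R0,P1.R1)
|SC outcomes| = 4

P0.R0=0 P1.R0=0 P1.R1=0
P0.R0=0 P1.R0=0 P1.R1=2
P0.R0=0 P1.R0=1 P1.R1=2
P0.R0=2 P1.R0=0 P1.R1=0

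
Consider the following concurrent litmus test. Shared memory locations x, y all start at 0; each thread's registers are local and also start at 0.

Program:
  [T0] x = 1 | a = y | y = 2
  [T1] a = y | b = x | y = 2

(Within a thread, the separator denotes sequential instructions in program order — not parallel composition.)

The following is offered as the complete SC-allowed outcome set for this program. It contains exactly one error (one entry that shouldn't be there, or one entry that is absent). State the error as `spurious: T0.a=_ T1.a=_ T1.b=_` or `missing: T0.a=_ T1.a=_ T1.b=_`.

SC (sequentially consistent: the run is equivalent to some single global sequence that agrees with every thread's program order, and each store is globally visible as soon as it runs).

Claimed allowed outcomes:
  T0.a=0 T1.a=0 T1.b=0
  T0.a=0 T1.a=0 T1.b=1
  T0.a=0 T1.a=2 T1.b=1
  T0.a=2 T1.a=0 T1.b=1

outcome vector order: (T0.a,T1.a,T1.b)
SC (5): 000 001 021 200 201
SC∖claimed = {200}

missing: T0.a=2 T1.a=0 T1.b=0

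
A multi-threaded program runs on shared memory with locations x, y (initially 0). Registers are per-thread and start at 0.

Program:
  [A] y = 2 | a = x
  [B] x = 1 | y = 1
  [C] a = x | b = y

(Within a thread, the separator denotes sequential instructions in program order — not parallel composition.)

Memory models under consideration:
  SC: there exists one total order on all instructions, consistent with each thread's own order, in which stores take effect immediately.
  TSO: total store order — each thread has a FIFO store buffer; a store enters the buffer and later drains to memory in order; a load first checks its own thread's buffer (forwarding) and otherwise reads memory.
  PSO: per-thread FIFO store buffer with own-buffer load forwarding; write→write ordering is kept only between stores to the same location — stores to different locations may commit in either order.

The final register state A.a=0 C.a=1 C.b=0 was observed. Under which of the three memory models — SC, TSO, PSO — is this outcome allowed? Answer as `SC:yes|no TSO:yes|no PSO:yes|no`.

outcome vector order: (A.a,C.a,C.b)
[SC] allowed = {<0 0 0>; <0 0 1>; <0 0 2>; <0 1 1>; <0 1 2>; <1 0 0>; <1 0 1>; <1 0 2>; <1 1 0>; <1 1 1>; <1 1 2>}
[TSO] allowed = {<0 0 0>; <0 0 1>; <0 0 2>; <0 1 0>; <0 1 1>; <0 1 2>; <1 0 0>; <1 0 1>; <1 0 2>; <1 1 0>; <1 1 1>; <1 1 2>}
[PSO] allowed = {<0 0 0>; <0 0 1>; <0 0 2>; <0 1 0>; <0 1 1>; <0 1 2>; <1 0 0>; <1 0 1>; <1 0 2>; <1 1 0>; <1 1 1>; <1 1 2>}
target <0 1 0> ∈ {TSO,PSO}

SC:no TSO:yes PSO:yes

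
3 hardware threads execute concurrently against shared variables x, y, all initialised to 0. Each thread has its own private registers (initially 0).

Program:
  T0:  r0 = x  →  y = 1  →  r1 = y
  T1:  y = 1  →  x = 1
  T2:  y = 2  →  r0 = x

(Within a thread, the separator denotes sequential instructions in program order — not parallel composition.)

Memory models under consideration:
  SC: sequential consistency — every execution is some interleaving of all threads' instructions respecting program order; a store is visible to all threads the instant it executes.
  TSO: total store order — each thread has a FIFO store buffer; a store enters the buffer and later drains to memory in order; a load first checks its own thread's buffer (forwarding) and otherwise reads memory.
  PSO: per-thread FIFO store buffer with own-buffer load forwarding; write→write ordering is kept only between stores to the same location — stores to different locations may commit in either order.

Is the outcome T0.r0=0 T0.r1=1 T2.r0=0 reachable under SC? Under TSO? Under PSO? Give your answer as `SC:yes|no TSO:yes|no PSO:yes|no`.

SC:yes TSO:yes PSO:yes

outcome vector order: (T0.r0,T0.r1,T2.r0)
SC: 7 outcomes — {010, 011, 020, 021, 110, 111, 121}
TSO: 8 outcomes — {010, 011, 020, 021, 110, 111, 120, 121}
PSO: 8 outcomes — {010, 011, 020, 021, 110, 111, 120, 121}
target 010 ∈ {SC,TSO,PSO}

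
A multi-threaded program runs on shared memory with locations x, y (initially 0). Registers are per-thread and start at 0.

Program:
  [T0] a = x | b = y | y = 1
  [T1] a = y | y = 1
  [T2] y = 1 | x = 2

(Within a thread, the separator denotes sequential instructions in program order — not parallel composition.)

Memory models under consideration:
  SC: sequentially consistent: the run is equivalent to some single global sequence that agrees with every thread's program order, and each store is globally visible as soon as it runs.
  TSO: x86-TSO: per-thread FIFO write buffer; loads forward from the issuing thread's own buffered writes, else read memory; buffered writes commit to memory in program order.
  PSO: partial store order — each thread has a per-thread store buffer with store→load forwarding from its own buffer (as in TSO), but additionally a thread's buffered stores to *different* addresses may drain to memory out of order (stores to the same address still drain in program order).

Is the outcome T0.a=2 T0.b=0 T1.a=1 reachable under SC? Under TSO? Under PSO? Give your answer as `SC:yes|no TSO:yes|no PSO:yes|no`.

SC:no TSO:no PSO:yes

outcome vector order: (T0.a,T0.b,T1.a)
SC: 6 outcomes — {0/0/0; 0/0/1; 0/1/0; 0/1/1; 2/1/0; 2/1/1}
TSO: 6 outcomes — {0/0/0; 0/0/1; 0/1/0; 0/1/1; 2/1/0; 2/1/1}
PSO: 8 outcomes — {0/0/0; 0/0/1; 0/1/0; 0/1/1; 2/0/0; 2/0/1; 2/1/0; 2/1/1}
target 2/0/1 ∈ {PSO}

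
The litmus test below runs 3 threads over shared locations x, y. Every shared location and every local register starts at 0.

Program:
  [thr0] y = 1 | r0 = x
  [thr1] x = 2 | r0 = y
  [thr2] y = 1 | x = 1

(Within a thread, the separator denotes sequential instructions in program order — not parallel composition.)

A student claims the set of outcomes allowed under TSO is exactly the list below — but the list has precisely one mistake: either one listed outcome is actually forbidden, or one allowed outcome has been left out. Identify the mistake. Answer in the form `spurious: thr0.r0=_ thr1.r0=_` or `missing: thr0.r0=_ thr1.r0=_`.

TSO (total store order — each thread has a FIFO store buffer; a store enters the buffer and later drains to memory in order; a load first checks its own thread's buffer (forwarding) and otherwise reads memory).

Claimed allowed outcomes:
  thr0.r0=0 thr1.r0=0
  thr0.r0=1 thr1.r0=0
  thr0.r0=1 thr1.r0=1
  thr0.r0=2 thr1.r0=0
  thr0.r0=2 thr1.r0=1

missing: thr0.r0=0 thr1.r0=1

outcome vector order: (thr0.r0,thr1.r0)
under TSO → 0/0 0/1 1/0 1/1 2/0 2/1
TSO∖claimed = {0/1}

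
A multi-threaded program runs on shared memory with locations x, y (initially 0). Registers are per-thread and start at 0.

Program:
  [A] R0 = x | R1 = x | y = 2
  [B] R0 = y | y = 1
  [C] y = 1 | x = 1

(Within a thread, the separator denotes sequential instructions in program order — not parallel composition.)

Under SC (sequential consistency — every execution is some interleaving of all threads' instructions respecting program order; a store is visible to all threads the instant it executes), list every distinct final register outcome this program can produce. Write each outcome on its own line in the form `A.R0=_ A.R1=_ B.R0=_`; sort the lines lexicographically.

outcome vector order: (A.R0,A.R1,B.R0)
|SC outcomes| = 9

A.R0=0 A.R1=0 B.R0=0
A.R0=0 A.R1=0 B.R0=1
A.R0=0 A.R1=0 B.R0=2
A.R0=0 A.R1=1 B.R0=0
A.R0=0 A.R1=1 B.R0=1
A.R0=0 A.R1=1 B.R0=2
A.R0=1 A.R1=1 B.R0=0
A.R0=1 A.R1=1 B.R0=1
A.R0=1 A.R1=1 B.R0=2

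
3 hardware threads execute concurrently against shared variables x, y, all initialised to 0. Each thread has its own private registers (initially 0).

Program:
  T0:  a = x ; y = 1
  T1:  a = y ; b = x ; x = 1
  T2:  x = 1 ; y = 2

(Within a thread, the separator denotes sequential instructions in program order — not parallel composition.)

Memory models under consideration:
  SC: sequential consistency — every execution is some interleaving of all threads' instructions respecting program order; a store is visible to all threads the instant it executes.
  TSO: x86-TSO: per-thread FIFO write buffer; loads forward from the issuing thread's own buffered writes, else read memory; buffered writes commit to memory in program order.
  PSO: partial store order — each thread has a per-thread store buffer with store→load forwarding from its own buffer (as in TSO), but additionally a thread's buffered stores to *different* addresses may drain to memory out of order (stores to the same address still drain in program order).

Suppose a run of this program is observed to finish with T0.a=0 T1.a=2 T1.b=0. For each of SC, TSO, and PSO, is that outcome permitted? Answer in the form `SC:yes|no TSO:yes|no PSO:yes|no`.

outcome vector order: (T0.a,T1.a,T1.b)
SC (9): 0/0/0 0/0/1 0/1/0 0/1/1 0/2/1 1/0/0 1/0/1 1/1/1 1/2/1
TSO (9): 0/0/0 0/0/1 0/1/0 0/1/1 0/2/1 1/0/0 1/0/1 1/1/1 1/2/1
PSO (11): 0/0/0 0/0/1 0/1/0 0/1/1 0/2/0 0/2/1 1/0/0 1/0/1 1/1/1 1/2/0 1/2/1
target 0/2/0 ∈ {PSO}

SC:no TSO:no PSO:yes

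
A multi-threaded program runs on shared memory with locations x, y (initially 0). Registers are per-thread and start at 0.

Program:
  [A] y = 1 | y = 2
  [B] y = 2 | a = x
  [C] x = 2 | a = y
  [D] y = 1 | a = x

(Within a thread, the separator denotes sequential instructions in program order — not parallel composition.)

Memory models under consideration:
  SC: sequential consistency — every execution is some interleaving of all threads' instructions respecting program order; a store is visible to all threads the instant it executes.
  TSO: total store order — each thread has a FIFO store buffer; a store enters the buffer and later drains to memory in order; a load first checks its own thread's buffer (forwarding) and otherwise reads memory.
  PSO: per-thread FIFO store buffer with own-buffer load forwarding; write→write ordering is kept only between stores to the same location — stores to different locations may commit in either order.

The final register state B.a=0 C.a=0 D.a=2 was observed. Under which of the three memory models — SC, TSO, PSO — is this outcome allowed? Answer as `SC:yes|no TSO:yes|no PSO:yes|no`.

SC:no TSO:yes PSO:yes

outcome vector order: (B.a,C.a,D.a)
SC: 9 outcomes — {<0 1 0> <0 1 2> <0 2 0> <0 2 2> <2 0 2> <2 1 0> <2 1 2> <2 2 0> <2 2 2>}
TSO: 12 outcomes — {<0 0 0> <0 0 2> <0 1 0> <0 1 2> <0 2 0> <0 2 2> <2 0 0> <2 0 2> <2 1 0> <2 1 2> <2 2 0> <2 2 2>}
PSO: 12 outcomes — {<0 0 0> <0 0 2> <0 1 0> <0 1 2> <0 2 0> <0 2 2> <2 0 0> <2 0 2> <2 1 0> <2 1 2> <2 2 0> <2 2 2>}
target <0 0 2> ∈ {TSO,PSO}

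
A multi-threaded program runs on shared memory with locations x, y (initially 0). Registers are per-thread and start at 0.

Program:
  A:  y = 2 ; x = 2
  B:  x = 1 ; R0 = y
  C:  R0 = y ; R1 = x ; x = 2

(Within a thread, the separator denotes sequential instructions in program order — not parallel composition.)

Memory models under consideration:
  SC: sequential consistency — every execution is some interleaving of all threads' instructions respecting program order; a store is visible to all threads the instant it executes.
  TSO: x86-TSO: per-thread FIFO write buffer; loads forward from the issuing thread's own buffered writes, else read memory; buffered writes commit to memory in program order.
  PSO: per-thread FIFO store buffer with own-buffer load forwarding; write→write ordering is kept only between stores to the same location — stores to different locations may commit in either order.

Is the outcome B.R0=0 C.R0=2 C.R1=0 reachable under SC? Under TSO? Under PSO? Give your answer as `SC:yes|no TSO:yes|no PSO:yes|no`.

SC:no TSO:yes PSO:yes

outcome vector order: (B.R0,C.R0,C.R1)
SC (11): 000; 001; 002; 021; 022; 200; 201; 202; 220; 221; 222
TSO (12): 000; 001; 002; 020; 021; 022; 200; 201; 202; 220; 221; 222
PSO (12): 000; 001; 002; 020; 021; 022; 200; 201; 202; 220; 221; 222
target 020 ∈ {TSO,PSO}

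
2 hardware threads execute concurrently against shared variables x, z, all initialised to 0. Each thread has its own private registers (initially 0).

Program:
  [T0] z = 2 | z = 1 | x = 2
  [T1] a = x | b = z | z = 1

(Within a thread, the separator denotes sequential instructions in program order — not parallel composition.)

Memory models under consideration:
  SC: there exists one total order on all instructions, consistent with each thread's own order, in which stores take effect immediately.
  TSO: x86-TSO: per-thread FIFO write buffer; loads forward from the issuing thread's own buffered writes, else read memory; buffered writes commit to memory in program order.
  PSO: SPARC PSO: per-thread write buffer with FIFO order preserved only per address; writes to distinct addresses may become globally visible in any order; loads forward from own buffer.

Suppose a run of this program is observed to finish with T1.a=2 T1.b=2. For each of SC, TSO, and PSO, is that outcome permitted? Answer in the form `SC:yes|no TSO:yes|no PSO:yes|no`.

outcome vector order: (T1.a,T1.b)
[SC] allowed = {00 01 02 21}
[TSO] allowed = {00 01 02 21}
[PSO] allowed = {00 01 02 20 21 22}
target 22 ∈ {PSO}

SC:no TSO:no PSO:yes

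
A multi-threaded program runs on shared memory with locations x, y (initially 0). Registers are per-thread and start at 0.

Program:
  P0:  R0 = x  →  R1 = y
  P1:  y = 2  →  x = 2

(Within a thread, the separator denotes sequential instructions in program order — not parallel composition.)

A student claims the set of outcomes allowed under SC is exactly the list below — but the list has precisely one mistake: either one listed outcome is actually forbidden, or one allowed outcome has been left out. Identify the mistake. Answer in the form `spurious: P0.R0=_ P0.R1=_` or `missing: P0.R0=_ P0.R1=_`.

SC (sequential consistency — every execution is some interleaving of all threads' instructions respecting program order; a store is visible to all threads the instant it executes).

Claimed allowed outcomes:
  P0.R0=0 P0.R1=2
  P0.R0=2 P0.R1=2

outcome vector order: (P0.R0,P0.R1)
SC (3): <0 0> <0 2> <2 2>
SC∖claimed = {<0 0>}

missing: P0.R0=0 P0.R1=0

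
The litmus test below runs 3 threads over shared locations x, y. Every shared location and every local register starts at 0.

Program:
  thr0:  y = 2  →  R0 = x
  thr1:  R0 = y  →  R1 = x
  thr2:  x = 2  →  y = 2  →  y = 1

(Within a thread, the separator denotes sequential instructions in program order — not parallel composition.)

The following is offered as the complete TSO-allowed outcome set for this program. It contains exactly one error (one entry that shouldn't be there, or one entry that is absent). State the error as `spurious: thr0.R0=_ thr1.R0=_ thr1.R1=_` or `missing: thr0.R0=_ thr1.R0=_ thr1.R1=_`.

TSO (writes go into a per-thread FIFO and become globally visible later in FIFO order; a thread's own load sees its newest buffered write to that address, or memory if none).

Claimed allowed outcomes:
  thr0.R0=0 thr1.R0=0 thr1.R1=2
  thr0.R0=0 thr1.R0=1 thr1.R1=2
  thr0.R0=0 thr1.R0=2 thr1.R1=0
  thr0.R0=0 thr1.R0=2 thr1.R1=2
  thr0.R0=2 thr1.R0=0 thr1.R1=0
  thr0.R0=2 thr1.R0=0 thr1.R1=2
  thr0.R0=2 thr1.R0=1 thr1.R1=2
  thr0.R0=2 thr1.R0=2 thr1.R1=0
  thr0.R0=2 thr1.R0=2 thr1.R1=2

outcome vector order: (thr0.R0,thr1.R0,thr1.R1)
TSO: 10 outcomes — {0/0/0, 0/0/2, 0/1/2, 0/2/0, 0/2/2, 2/0/0, 2/0/2, 2/1/2, 2/2/0, 2/2/2}
TSO∖claimed = {0/0/0}

missing: thr0.R0=0 thr1.R0=0 thr1.R1=0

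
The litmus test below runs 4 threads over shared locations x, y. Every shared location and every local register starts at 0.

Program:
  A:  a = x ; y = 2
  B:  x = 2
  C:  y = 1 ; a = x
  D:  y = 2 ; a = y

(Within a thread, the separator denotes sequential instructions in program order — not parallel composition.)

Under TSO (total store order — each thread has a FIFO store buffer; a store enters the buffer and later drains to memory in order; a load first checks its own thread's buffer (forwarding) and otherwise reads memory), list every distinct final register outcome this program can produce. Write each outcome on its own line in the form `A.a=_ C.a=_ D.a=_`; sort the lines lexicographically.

outcome vector order: (A.a,C.a,D.a)
|TSO outcomes| = 8

A.a=0 C.a=0 D.a=1
A.a=0 C.a=0 D.a=2
A.a=0 C.a=2 D.a=1
A.a=0 C.a=2 D.a=2
A.a=2 C.a=0 D.a=1
A.a=2 C.a=0 D.a=2
A.a=2 C.a=2 D.a=1
A.a=2 C.a=2 D.a=2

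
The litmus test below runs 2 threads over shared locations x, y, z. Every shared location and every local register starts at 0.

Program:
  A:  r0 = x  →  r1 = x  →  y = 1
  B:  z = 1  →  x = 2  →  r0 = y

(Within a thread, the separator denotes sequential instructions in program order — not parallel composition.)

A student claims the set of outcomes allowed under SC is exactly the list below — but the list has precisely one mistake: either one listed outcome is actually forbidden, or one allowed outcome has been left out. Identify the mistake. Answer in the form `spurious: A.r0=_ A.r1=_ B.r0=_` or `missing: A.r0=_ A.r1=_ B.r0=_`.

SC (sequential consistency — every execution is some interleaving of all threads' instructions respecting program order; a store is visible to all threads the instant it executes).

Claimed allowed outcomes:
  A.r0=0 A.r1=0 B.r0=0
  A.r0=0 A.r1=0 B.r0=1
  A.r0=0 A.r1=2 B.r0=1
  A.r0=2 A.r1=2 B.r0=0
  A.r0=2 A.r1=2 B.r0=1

outcome vector order: (A.r0,A.r1,B.r0)
[SC] allowed = {(0,0,0), (0,0,1), (0,2,0), (0,2,1), (2,2,0), (2,2,1)}
SC∖claimed = {(0,2,0)}

missing: A.r0=0 A.r1=2 B.r0=0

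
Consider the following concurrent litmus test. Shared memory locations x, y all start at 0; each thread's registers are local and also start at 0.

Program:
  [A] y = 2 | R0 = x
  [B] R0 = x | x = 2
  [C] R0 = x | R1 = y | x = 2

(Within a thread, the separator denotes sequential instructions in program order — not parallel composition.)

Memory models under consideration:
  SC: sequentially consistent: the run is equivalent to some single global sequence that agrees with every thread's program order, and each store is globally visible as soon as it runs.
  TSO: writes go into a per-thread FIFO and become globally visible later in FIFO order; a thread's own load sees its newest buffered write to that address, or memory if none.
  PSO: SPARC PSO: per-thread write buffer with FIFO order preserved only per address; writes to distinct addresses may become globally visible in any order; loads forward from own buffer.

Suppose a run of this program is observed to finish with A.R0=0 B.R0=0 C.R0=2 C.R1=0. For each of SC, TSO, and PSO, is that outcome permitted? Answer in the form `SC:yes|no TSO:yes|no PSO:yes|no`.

SC:no TSO:yes PSO:yes

outcome vector order: (A.R0,B.R0,C.R0,C.R1)
[SC] allowed = {0000, 0002, 0022, 0200, 0202, 2000, 2002, 2020, 2022, 2200, 2202}
[TSO] allowed = {0000, 0002, 0020, 0022, 0200, 0202, 2000, 2002, 2020, 2022, 2200, 2202}
[PSO] allowed = {0000, 0002, 0020, 0022, 0200, 0202, 2000, 2002, 2020, 2022, 2200, 2202}
target 0020 ∈ {TSO,PSO}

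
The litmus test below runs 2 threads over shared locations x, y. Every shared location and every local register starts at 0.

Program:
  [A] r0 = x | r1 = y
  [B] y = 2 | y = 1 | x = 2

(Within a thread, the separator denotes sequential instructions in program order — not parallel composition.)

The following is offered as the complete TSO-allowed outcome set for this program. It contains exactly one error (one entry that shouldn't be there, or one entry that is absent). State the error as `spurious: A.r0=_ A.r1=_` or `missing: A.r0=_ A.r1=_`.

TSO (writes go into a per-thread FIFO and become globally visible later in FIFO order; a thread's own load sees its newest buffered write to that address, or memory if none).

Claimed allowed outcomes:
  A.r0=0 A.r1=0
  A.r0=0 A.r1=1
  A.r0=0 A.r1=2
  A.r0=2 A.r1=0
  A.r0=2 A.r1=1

spurious: A.r0=2 A.r1=0

outcome vector order: (A.r0,A.r1)
TSO (4): 0/0, 0/1, 0/2, 2/1
claimed∖TSO = {2/0}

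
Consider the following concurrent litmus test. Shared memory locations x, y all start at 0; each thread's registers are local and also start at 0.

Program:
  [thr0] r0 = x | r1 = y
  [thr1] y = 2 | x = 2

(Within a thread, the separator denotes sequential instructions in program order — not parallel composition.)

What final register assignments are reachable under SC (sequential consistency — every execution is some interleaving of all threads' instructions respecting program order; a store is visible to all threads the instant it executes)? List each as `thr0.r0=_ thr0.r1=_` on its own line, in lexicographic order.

outcome vector order: (thr0.r0,thr0.r1)
|SC outcomes| = 3

thr0.r0=0 thr0.r1=0
thr0.r0=0 thr0.r1=2
thr0.r0=2 thr0.r1=2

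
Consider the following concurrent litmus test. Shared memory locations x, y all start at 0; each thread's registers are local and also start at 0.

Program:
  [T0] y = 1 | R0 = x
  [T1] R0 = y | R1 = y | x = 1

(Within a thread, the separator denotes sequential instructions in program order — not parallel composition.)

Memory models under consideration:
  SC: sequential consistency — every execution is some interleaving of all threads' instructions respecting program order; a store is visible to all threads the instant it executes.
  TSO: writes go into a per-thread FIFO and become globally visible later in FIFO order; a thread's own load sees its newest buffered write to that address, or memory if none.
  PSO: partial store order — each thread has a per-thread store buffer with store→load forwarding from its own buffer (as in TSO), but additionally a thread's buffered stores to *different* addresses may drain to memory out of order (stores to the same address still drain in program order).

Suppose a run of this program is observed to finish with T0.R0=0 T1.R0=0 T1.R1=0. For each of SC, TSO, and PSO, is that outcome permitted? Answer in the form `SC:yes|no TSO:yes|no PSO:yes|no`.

SC:yes TSO:yes PSO:yes

outcome vector order: (T0.R0,T1.R0,T1.R1)
SC (6): 000 001 011 100 101 111
TSO (6): 000 001 011 100 101 111
PSO (6): 000 001 011 100 101 111
target 000 ∈ {SC,TSO,PSO}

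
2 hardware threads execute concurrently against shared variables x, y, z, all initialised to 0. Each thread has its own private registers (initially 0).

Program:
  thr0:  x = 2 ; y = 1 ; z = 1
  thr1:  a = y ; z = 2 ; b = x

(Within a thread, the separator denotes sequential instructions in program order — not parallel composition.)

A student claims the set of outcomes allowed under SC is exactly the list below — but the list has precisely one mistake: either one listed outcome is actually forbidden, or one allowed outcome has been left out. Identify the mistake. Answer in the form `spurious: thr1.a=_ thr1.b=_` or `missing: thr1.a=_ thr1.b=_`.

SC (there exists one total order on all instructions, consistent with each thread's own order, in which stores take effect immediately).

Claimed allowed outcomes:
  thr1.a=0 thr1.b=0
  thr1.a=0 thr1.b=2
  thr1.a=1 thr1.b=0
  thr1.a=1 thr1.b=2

outcome vector order: (thr1.a,thr1.b)
SC (3): 0/0, 0/2, 1/2
claimed∖SC = {1/0}

spurious: thr1.a=1 thr1.b=0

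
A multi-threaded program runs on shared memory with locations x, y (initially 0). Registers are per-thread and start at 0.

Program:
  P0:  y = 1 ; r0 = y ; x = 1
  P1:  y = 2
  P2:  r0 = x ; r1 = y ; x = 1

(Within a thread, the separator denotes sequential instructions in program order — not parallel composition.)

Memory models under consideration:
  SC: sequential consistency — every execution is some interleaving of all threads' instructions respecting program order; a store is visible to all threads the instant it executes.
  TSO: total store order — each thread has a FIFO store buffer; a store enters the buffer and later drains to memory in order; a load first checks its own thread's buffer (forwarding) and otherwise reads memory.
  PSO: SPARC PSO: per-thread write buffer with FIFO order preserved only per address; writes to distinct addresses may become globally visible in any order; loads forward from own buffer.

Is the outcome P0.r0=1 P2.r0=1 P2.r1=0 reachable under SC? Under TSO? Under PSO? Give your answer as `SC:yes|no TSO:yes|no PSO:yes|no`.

SC:no TSO:no PSO:yes

outcome vector order: (P0.r0,P2.r0,P2.r1)
[SC] allowed = {<1 0 0>; <1 0 1>; <1 0 2>; <1 1 1>; <1 1 2>; <2 0 0>; <2 0 1>; <2 0 2>; <2 1 2>}
[TSO] allowed = {<1 0 0>; <1 0 1>; <1 0 2>; <1 1 1>; <1 1 2>; <2 0 0>; <2 0 1>; <2 0 2>; <2 1 2>}
[PSO] allowed = {<1 0 0>; <1 0 1>; <1 0 2>; <1 1 0>; <1 1 1>; <1 1 2>; <2 0 0>; <2 0 1>; <2 0 2>; <2 1 2>}
target <1 1 0> ∈ {PSO}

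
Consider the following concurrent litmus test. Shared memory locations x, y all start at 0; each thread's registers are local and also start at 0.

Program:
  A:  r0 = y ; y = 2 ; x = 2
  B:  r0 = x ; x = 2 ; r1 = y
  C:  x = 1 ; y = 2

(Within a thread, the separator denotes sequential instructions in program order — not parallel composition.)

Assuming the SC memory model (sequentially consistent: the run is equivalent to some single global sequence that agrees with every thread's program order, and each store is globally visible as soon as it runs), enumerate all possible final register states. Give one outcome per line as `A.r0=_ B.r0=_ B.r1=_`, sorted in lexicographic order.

A.r0=0 B.r0=0 B.r1=0
A.r0=0 B.r0=0 B.r1=2
A.r0=0 B.r0=1 B.r1=0
A.r0=0 B.r0=1 B.r1=2
A.r0=0 B.r0=2 B.r1=2
A.r0=2 B.r0=0 B.r1=0
A.r0=2 B.r0=0 B.r1=2
A.r0=2 B.r0=1 B.r1=0
A.r0=2 B.r0=1 B.r1=2
A.r0=2 B.r0=2 B.r1=2

outcome vector order: (A.r0,B.r0,B.r1)
|SC outcomes| = 10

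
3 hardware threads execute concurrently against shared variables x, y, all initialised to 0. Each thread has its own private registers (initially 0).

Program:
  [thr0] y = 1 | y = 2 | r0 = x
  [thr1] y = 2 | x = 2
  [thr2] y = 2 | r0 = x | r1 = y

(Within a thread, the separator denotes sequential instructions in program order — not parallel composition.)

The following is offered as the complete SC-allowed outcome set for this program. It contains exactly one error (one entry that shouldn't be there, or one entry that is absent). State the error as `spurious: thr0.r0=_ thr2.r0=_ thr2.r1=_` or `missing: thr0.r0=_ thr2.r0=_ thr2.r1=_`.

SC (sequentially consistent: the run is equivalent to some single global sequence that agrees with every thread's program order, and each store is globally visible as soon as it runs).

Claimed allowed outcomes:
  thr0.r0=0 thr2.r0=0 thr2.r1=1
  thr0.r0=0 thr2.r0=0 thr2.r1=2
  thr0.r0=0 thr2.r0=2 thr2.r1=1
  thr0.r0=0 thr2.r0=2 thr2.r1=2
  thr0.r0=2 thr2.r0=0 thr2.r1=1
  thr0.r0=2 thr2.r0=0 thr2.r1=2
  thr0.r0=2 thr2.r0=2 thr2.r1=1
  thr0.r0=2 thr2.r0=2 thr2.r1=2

outcome vector order: (thr0.r0,thr2.r0,thr2.r1)
SC (7): 001; 002; 022; 201; 202; 221; 222
claimed∖SC = {021}

spurious: thr0.r0=0 thr2.r0=2 thr2.r1=1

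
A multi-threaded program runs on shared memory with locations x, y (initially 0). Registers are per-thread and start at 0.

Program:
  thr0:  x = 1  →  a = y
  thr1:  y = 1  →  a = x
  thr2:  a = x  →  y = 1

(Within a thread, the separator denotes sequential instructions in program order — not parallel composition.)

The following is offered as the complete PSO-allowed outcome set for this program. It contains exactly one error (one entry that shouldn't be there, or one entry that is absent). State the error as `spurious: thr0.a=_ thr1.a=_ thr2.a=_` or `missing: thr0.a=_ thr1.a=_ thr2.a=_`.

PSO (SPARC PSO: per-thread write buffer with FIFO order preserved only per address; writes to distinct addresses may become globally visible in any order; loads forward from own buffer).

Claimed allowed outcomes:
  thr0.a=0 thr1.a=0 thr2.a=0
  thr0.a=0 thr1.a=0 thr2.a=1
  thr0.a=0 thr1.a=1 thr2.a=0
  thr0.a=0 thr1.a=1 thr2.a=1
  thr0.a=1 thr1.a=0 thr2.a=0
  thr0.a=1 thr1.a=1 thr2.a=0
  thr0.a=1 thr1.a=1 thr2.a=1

outcome vector order: (thr0.a,thr1.a,thr2.a)
under PSO → <0 0 0>, <0 0 1>, <0 1 0>, <0 1 1>, <1 0 0>, <1 0 1>, <1 1 0>, <1 1 1>
PSO∖claimed = {<1 0 1>}

missing: thr0.a=1 thr1.a=0 thr2.a=1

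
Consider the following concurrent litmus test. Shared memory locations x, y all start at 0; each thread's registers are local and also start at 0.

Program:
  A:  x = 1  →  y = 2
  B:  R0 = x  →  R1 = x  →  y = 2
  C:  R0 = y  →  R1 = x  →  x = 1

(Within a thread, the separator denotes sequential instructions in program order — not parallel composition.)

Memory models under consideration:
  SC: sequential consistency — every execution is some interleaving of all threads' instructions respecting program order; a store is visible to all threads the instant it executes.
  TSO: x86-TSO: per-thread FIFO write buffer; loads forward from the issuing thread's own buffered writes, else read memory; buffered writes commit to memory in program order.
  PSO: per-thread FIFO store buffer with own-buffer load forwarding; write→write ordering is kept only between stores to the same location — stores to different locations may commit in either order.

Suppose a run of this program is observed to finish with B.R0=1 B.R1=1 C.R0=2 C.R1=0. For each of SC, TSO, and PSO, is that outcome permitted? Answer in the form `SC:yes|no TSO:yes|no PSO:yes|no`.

SC:no TSO:no PSO:yes

outcome vector order: (B.R0,B.R1,C.R0,C.R1)
SC: 10 outcomes — {0/0/0/0 0/0/0/1 0/0/2/0 0/0/2/1 0/1/0/0 0/1/0/1 0/1/2/1 1/1/0/0 1/1/0/1 1/1/2/1}
TSO: 10 outcomes — {0/0/0/0 0/0/0/1 0/0/2/0 0/0/2/1 0/1/0/0 0/1/0/1 0/1/2/1 1/1/0/0 1/1/0/1 1/1/2/1}
PSO: 12 outcomes — {0/0/0/0 0/0/0/1 0/0/2/0 0/0/2/1 0/1/0/0 0/1/0/1 0/1/2/0 0/1/2/1 1/1/0/0 1/1/0/1 1/1/2/0 1/1/2/1}
target 1/1/2/0 ∈ {PSO}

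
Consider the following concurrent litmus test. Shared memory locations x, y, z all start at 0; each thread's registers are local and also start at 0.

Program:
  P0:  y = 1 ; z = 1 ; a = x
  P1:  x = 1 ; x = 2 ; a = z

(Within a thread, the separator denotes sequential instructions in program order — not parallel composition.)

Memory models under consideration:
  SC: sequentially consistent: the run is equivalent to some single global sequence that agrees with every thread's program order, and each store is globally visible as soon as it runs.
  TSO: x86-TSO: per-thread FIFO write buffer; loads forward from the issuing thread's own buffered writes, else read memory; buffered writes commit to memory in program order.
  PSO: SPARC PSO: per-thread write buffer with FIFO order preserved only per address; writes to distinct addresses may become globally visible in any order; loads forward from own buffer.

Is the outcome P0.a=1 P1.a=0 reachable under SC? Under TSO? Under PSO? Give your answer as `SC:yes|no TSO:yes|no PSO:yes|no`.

SC:no TSO:yes PSO:yes

outcome vector order: (P0.a,P1.a)
under SC → <0 1>; <1 1>; <2 0>; <2 1>
under TSO → <0 0>; <0 1>; <1 0>; <1 1>; <2 0>; <2 1>
under PSO → <0 0>; <0 1>; <1 0>; <1 1>; <2 0>; <2 1>
target <1 0> ∈ {TSO,PSO}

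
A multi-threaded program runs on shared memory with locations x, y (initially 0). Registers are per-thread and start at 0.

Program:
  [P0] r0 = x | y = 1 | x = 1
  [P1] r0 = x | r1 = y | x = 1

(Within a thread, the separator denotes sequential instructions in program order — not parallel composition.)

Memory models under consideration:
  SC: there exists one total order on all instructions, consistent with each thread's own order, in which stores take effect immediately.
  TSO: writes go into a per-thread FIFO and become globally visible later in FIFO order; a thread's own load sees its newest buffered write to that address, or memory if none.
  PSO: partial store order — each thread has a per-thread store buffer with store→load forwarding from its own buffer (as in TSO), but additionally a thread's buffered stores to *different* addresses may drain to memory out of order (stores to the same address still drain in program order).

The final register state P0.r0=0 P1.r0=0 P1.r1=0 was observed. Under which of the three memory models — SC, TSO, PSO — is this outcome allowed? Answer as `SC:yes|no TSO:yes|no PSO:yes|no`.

SC:yes TSO:yes PSO:yes

outcome vector order: (P0.r0,P1.r0,P1.r1)
SC (4): (0,0,0) (0,0,1) (0,1,1) (1,0,0)
TSO (4): (0,0,0) (0,0,1) (0,1,1) (1,0,0)
PSO (5): (0,0,0) (0,0,1) (0,1,0) (0,1,1) (1,0,0)
target (0,0,0) ∈ {SC,TSO,PSO}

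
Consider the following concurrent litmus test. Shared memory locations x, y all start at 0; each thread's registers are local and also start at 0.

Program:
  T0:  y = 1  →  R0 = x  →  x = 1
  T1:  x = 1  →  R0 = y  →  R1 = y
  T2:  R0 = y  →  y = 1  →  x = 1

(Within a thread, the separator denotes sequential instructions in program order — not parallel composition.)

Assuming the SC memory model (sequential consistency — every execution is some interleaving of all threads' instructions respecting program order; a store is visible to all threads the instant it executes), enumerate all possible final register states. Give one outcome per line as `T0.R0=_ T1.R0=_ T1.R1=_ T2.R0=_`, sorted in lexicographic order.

T0.R0=0 T1.R0=1 T1.R1=1 T2.R0=0
T0.R0=0 T1.R0=1 T1.R1=1 T2.R0=1
T0.R0=1 T1.R0=0 T1.R1=0 T2.R0=0
T0.R0=1 T1.R0=0 T1.R1=0 T2.R0=1
T0.R0=1 T1.R0=0 T1.R1=1 T2.R0=0
T0.R0=1 T1.R0=0 T1.R1=1 T2.R0=1
T0.R0=1 T1.R0=1 T1.R1=1 T2.R0=0
T0.R0=1 T1.R0=1 T1.R1=1 T2.R0=1

outcome vector order: (T0.R0,T1.R0,T1.R1,T2.R0)
|SC outcomes| = 8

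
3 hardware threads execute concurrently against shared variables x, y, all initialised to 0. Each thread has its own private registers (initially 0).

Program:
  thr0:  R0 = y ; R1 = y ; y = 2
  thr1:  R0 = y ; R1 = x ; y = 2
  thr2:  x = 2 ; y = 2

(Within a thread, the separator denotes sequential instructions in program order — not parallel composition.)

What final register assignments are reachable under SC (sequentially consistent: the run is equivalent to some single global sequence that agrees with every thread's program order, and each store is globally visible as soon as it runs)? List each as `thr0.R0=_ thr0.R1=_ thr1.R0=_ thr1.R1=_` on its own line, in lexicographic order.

thr0.R0=0 thr0.R1=0 thr1.R0=0 thr1.R1=0
thr0.R0=0 thr0.R1=0 thr1.R0=0 thr1.R1=2
thr0.R0=0 thr0.R1=0 thr1.R0=2 thr1.R1=0
thr0.R0=0 thr0.R1=0 thr1.R0=2 thr1.R1=2
thr0.R0=0 thr0.R1=2 thr1.R0=0 thr1.R1=0
thr0.R0=0 thr0.R1=2 thr1.R0=0 thr1.R1=2
thr0.R0=0 thr0.R1=2 thr1.R0=2 thr1.R1=2
thr0.R0=2 thr0.R1=2 thr1.R0=0 thr1.R1=0
thr0.R0=2 thr0.R1=2 thr1.R0=0 thr1.R1=2
thr0.R0=2 thr0.R1=2 thr1.R0=2 thr1.R1=2

outcome vector order: (thr0.R0,thr0.R1,thr1.R0,thr1.R1)
|SC outcomes| = 10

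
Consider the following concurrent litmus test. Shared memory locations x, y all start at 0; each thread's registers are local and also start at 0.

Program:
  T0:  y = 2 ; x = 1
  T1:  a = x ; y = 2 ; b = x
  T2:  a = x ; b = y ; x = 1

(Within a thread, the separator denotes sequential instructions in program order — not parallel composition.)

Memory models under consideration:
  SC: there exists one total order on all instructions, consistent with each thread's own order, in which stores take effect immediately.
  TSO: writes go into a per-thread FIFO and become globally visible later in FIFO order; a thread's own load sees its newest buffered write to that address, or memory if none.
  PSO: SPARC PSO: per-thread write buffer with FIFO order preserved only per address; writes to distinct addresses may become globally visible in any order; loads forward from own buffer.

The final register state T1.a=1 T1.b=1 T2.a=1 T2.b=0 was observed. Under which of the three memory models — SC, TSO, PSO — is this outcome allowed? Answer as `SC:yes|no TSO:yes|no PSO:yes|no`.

outcome vector order: (T1.a,T1.b,T2.a,T2.b)
under SC → (0,0,0,0); (0,0,0,2); (0,0,1,2); (0,1,0,0); (0,1,0,2); (0,1,1,2); (1,1,0,0); (1,1,0,2); (1,1,1,2)
under TSO → (0,0,0,0); (0,0,0,2); (0,0,1,2); (0,1,0,0); (0,1,0,2); (0,1,1,2); (1,1,0,0); (1,1,0,2); (1,1,1,2)
under PSO → (0,0,0,0); (0,0,0,2); (0,0,1,0); (0,0,1,2); (0,1,0,0); (0,1,0,2); (0,1,1,0); (0,1,1,2); (1,1,0,0); (1,1,0,2); (1,1,1,0); (1,1,1,2)
target (1,1,1,0) ∈ {PSO}

SC:no TSO:no PSO:yes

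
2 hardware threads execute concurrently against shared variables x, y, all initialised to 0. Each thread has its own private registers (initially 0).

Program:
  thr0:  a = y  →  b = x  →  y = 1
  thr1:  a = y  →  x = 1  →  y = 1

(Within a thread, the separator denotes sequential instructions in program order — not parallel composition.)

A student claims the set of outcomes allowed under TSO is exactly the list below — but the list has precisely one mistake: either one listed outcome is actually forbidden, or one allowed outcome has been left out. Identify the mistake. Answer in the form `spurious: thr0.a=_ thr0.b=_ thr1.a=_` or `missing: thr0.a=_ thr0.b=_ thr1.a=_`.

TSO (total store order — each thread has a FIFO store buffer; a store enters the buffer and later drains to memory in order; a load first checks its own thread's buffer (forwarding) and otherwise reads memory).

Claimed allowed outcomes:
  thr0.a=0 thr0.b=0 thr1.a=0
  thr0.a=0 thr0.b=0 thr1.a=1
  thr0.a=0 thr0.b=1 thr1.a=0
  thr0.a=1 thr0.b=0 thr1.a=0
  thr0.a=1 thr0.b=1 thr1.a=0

spurious: thr0.a=1 thr0.b=0 thr1.a=0

outcome vector order: (thr0.a,thr0.b,thr1.a)
[TSO] allowed = {(0,0,0); (0,0,1); (0,1,0); (1,1,0)}
claimed∖TSO = {(1,0,0)}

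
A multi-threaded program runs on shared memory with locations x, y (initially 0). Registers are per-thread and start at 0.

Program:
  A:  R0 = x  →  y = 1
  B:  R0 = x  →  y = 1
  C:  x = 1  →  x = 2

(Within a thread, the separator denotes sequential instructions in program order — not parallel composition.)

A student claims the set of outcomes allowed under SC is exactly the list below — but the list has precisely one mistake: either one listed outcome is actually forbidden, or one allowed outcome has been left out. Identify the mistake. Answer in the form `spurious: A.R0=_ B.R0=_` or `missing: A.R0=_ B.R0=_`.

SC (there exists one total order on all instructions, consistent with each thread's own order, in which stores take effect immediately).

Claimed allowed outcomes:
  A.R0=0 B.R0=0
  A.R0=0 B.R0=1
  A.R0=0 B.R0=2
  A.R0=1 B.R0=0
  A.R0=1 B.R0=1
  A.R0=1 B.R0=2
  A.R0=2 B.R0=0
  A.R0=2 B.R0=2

outcome vector order: (A.R0,B.R0)
SC: 9 outcomes — {<0 0>; <0 1>; <0 2>; <1 0>; <1 1>; <1 2>; <2 0>; <2 1>; <2 2>}
SC∖claimed = {<2 1>}

missing: A.R0=2 B.R0=1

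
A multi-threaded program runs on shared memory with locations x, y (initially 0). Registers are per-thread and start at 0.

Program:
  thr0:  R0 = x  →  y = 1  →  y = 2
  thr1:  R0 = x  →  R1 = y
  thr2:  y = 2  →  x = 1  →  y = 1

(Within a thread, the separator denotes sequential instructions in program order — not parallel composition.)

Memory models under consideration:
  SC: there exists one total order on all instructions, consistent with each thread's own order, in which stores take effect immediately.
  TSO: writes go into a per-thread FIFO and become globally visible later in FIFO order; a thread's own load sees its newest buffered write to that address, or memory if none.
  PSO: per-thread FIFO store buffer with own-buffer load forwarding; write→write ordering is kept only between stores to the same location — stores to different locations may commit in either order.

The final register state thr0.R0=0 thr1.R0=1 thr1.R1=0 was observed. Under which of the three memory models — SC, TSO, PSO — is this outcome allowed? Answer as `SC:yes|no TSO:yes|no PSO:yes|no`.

outcome vector order: (thr0.R0,thr1.R0,thr1.R1)
[SC] allowed = {000 001 002 011 012 100 101 102 111 112}
[TSO] allowed = {000 001 002 011 012 100 101 102 111 112}
[PSO] allowed = {000 001 002 010 011 012 100 101 102 110 111 112}
target 010 ∈ {PSO}

SC:no TSO:no PSO:yes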